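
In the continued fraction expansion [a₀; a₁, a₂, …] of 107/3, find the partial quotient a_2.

107 ÷ 3 → quotient 35, remainder 2
3 ÷ 2 → quotient 1, remainder 1
2 ÷ 1 → quotient 2, remainder 0

2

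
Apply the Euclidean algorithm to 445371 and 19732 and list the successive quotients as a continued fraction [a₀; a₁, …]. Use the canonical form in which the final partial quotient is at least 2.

445371 = 22·19732 + 11267, so a_0 = 22
19732 = 1·11267 + 8465, so a_1 = 1
11267 = 1·8465 + 2802, so a_2 = 1
8465 = 3·2802 + 59, so a_3 = 3
2802 = 47·59 + 29, so a_4 = 47
59 = 2·29 + 1, so a_5 = 2
29 = 29·1 + 0, so a_6 = 29

[22; 1, 1, 3, 47, 2, 29]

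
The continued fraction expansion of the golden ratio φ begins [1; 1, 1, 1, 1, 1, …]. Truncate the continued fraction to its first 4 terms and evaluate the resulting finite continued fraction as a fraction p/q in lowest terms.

Compute successive convergents:
a_0 = 1: 1/1
a_1 = 1: 2/1
a_2 = 1: 3/2
a_3 = 1: 5/3

5/3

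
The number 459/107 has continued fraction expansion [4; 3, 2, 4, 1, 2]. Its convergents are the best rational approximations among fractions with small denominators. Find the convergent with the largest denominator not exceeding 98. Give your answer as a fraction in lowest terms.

163/38

a_0 = 4: 4/1  (≤ bound)
a_1 = 3: 13/3  (≤ bound)
a_2 = 2: 30/7  (≤ bound)
a_3 = 4: 133/31  (≤ bound)
a_4 = 1: 163/38  (≤ bound)
a_5 = 2: 459/107  (> 98, stop)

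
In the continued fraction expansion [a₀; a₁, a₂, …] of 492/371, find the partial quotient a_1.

492 ÷ 371 → quotient 1, remainder 121
371 ÷ 121 → quotient 3, remainder 8

3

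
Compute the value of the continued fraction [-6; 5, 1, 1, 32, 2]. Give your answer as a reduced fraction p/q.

-4230/727

Start with 2.
32 + 1/(2/1) = 32 + 1/2 = 65/2
1 + 1/(65/2) = 1 + 2/65 = 67/65
1 + 1/(67/65) = 1 + 65/67 = 132/67
5 + 1/(132/67) = 5 + 67/132 = 727/132
-6 + 1/(727/132) = -6 + 132/727 = -4230/727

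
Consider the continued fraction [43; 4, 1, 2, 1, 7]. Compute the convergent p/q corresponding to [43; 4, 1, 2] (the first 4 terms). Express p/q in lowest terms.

Build up convergents one term at a time:
a_0 = 43: 43/1
a_1 = 4: 173/4
a_2 = 1: 216/5
a_3 = 2: 605/14

605/14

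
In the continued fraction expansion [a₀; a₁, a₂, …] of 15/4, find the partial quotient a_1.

1

15 ÷ 4 → quotient 3, remainder 3
4 ÷ 3 → quotient 1, remainder 1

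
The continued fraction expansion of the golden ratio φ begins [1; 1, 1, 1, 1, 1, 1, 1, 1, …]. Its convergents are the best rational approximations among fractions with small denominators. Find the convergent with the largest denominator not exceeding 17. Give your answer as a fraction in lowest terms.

a_0 = 1: 1/1  (≤ bound)
a_1 = 1: 2/1  (≤ bound)
a_2 = 1: 3/2  (≤ bound)
a_3 = 1: 5/3  (≤ bound)
a_4 = 1: 8/5  (≤ bound)
a_5 = 1: 13/8  (≤ bound)
a_6 = 1: 21/13  (≤ bound)
a_7 = 1: 34/21  (> 17, stop)

21/13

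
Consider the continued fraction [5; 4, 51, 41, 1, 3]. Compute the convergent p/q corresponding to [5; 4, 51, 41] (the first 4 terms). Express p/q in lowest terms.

Build up convergents one term at a time:
a_0 = 5: 5/1
a_1 = 4: 21/4
a_2 = 51: 1076/205
a_3 = 41: 44137/8409

44137/8409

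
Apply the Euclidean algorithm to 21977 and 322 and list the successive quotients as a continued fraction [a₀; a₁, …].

[68; 3, 1, 39, 2]

Repeatedly divide and take the remainder:
21977 ÷ 322 → quotient 68, remainder 81
322 ÷ 81 → quotient 3, remainder 79
81 ÷ 79 → quotient 1, remainder 2
79 ÷ 2 → quotient 39, remainder 1
2 ÷ 1 → quotient 2, remainder 0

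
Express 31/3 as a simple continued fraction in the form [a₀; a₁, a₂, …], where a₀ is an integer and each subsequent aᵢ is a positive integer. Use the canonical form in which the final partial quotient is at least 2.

Repeatedly divide and take the remainder:
31 = 10·3 + 1, so a_0 = 10
3 = 3·1 + 0, so a_1 = 3

[10; 3]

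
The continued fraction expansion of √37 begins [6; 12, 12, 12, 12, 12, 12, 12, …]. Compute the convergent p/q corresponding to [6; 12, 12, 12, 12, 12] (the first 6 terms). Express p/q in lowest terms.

1555849/255780

Start with 12.
12 + 1/(12/1) = 12 + 1/12 = 145/12
12 + 1/(145/12) = 12 + 12/145 = 1752/145
12 + 1/(1752/145) = 12 + 145/1752 = 21169/1752
12 + 1/(21169/1752) = 12 + 1752/21169 = 255780/21169
6 + 1/(255780/21169) = 6 + 21169/255780 = 1555849/255780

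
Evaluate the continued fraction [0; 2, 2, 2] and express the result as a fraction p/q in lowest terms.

Build up convergents one term at a time:
a_0 = 0: 0/1
a_1 = 2: 1/2
a_2 = 2: 2/5
a_3 = 2: 5/12

5/12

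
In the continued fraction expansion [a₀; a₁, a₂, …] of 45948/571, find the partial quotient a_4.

45948 ÷ 571 → quotient 80, remainder 268
571 ÷ 268 → quotient 2, remainder 35
268 ÷ 35 → quotient 7, remainder 23
35 ÷ 23 → quotient 1, remainder 12
23 ÷ 12 → quotient 1, remainder 11

1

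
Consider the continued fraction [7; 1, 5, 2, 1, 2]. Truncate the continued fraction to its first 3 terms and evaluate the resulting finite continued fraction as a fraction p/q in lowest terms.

47/6

a_0 = 7: 7/1
a_1 = 1: 8/1
a_2 = 5: 47/6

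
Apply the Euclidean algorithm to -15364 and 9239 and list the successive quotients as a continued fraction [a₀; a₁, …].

Run the Euclidean algorithm, recording each quotient:
-15364 ÷ 9239 → quotient -2, remainder 3114
9239 ÷ 3114 → quotient 2, remainder 3011
3114 ÷ 3011 → quotient 1, remainder 103
3011 ÷ 103 → quotient 29, remainder 24
103 ÷ 24 → quotient 4, remainder 7
24 ÷ 7 → quotient 3, remainder 3
7 ÷ 3 → quotient 2, remainder 1
3 ÷ 1 → quotient 3, remainder 0

[-2; 2, 1, 29, 4, 3, 2, 3]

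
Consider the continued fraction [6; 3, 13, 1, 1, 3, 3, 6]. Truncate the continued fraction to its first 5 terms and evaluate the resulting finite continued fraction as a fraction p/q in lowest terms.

a_0 = 6: 6/1
a_1 = 3: 19/3
a_2 = 13: 253/40
a_3 = 1: 272/43
a_4 = 1: 525/83

525/83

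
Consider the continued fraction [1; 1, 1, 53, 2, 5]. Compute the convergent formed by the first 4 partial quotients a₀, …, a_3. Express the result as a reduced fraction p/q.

161/107

Starting at the tail and folding back:
Start with 53.
1 + 1/(53/1) = 1 + 1/53 = 54/53
1 + 1/(54/53) = 1 + 53/54 = 107/54
1 + 1/(107/54) = 1 + 54/107 = 161/107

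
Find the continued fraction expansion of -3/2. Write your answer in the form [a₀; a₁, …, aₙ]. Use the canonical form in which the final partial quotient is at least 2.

[-2; 2]

Repeatedly divide and take the remainder:
-3 = -2·2 + 1, so a_0 = -2
2 = 2·1 + 0, so a_1 = 2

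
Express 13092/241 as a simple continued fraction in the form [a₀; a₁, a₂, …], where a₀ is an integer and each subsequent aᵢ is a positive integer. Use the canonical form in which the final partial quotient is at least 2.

Run the Euclidean algorithm, recording each quotient:
13092 = 54·241 + 78, so a_0 = 54
241 = 3·78 + 7, so a_1 = 3
78 = 11·7 + 1, so a_2 = 11
7 = 7·1 + 0, so a_3 = 7

[54; 3, 11, 7]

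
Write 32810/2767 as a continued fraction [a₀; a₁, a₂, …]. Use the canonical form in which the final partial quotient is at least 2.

32810 = 11·2767 + 2373, so a_0 = 11
2767 = 1·2373 + 394, so a_1 = 1
2373 = 6·394 + 9, so a_2 = 6
394 = 43·9 + 7, so a_3 = 43
9 = 1·7 + 2, so a_4 = 1
7 = 3·2 + 1, so a_5 = 3
2 = 2·1 + 0, so a_6 = 2

[11; 1, 6, 43, 1, 3, 2]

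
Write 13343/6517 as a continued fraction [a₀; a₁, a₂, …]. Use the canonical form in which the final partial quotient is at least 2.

13343 ÷ 6517 → quotient 2, remainder 309
6517 ÷ 309 → quotient 21, remainder 28
309 ÷ 28 → quotient 11, remainder 1
28 ÷ 1 → quotient 28, remainder 0

[2; 21, 11, 28]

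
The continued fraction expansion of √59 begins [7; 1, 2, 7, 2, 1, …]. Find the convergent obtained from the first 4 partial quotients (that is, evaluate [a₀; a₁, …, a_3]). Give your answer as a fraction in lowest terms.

169/22

a_0 = 7: 7/1
a_1 = 1: 8/1
a_2 = 2: 23/3
a_3 = 7: 169/22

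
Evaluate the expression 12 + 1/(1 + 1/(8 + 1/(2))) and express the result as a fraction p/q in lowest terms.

Compute successive convergents:
a_0 = 12: 12/1
a_1 = 1: 13/1
a_2 = 8: 116/9
a_3 = 2: 245/19

245/19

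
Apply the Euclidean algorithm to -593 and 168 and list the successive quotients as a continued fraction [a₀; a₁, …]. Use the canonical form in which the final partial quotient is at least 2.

⌊-593/168⌋ = -4, remainder 79
⌊168/79⌋ = 2, remainder 10
⌊79/10⌋ = 7, remainder 9
⌊10/9⌋ = 1, remainder 1
⌊9/1⌋ = 9, remainder 0

[-4; 2, 7, 1, 9]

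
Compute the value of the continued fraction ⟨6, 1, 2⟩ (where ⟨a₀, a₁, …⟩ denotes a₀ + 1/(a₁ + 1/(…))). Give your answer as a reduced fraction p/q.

20/3

Build up convergents one term at a time:
a_0 = 6: 6/1
a_1 = 1: 7/1
a_2 = 2: 20/3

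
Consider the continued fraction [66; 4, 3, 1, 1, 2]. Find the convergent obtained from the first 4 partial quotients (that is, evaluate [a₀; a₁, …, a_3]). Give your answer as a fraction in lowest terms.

Start with 1.
3 + 1/(1/1) = 3 + 1/1 = 4/1
4 + 1/(4/1) = 4 + 1/4 = 17/4
66 + 1/(17/4) = 66 + 4/17 = 1126/17

1126/17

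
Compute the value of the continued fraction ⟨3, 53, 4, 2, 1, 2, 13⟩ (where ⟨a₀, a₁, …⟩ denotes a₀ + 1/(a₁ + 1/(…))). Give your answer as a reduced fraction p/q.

a_0 = 3: 3/1
a_1 = 53: 160/53
a_2 = 4: 643/213
a_3 = 2: 1446/479
a_4 = 1: 2089/692
a_5 = 2: 5624/1863
a_6 = 13: 75201/24911

75201/24911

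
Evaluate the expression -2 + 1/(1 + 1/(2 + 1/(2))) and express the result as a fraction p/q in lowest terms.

-9/7

Start with 2.
2 + 1/(2/1) = 2 + 1/2 = 5/2
1 + 1/(5/2) = 1 + 2/5 = 7/5
-2 + 1/(7/5) = -2 + 5/7 = -9/7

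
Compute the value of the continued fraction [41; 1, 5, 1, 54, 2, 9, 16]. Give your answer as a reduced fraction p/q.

Compute successive convergents:
a_0 = 41: 41/1
a_1 = 1: 42/1
a_2 = 5: 251/6
a_3 = 1: 293/7
a_4 = 54: 16073/384
a_5 = 2: 32439/775
a_6 = 9: 308024/7359
a_7 = 16: 4960823/118519

4960823/118519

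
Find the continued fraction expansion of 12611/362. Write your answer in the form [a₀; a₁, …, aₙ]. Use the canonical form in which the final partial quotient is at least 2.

[34; 1, 5, 7, 2, 1, 2]

Apply division with remainder until the remainder is 0:
12611 = 34·362 + 303, so a_0 = 34
362 = 1·303 + 59, so a_1 = 1
303 = 5·59 + 8, so a_2 = 5
59 = 7·8 + 3, so a_3 = 7
8 = 2·3 + 2, so a_4 = 2
3 = 1·2 + 1, so a_5 = 1
2 = 2·1 + 0, so a_6 = 2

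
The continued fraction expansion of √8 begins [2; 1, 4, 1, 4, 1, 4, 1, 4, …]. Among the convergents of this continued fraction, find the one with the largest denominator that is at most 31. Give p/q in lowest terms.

82/29

List convergents until the denominator exceeds the bound:
a_0 = 2: 2/1  (≤ bound)
a_1 = 1: 3/1  (≤ bound)
a_2 = 4: 14/5  (≤ bound)
a_3 = 1: 17/6  (≤ bound)
a_4 = 4: 82/29  (≤ bound)
a_5 = 1: 99/35  (> 31, stop)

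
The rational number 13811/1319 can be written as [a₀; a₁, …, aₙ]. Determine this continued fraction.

[10; 2, 8, 15, 2, 2]

13811 = 10·1319 + 621, so a_0 = 10
1319 = 2·621 + 77, so a_1 = 2
621 = 8·77 + 5, so a_2 = 8
77 = 15·5 + 2, so a_3 = 15
5 = 2·2 + 1, so a_4 = 2
2 = 2·1 + 0, so a_5 = 2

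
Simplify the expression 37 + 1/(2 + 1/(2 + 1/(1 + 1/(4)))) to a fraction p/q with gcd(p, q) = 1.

1235/33

Start with 4.
1 + 1/(4/1) = 1 + 1/4 = 5/4
2 + 1/(5/4) = 2 + 4/5 = 14/5
2 + 1/(14/5) = 2 + 5/14 = 33/14
37 + 1/(33/14) = 37 + 14/33 = 1235/33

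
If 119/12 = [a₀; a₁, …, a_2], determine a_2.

Repeatedly divide and take the remainder:
119 ÷ 12 → quotient 9, remainder 11
12 ÷ 11 → quotient 1, remainder 1
11 ÷ 1 → quotient 11, remainder 0

11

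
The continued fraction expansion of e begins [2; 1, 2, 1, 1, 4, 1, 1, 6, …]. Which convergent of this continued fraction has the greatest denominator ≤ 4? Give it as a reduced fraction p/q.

11/4

a_0 = 2: 2/1  (≤ bound)
a_1 = 1: 3/1  (≤ bound)
a_2 = 2: 8/3  (≤ bound)
a_3 = 1: 11/4  (≤ bound)
a_4 = 1: 19/7  (> 4, stop)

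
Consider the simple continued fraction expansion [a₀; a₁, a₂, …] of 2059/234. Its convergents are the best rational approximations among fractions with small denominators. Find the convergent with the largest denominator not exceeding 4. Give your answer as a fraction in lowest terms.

35/4

a_0 = 8: 8/1  (≤ bound)
a_1 = 1: 9/1  (≤ bound)
a_2 = 3: 35/4  (≤ bound)
a_3 = 1: 44/5  (> 4, stop)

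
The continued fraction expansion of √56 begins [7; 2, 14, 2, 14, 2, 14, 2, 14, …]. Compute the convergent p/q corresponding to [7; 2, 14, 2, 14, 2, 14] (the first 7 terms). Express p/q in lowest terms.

Compute successive convergents:
a_0 = 7: 7/1
a_1 = 2: 15/2
a_2 = 14: 217/29
a_3 = 2: 449/60
a_4 = 14: 6503/869
a_5 = 2: 13455/1798
a_6 = 14: 194873/26041

194873/26041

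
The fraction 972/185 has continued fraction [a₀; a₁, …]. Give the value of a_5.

2

972 = 5·185 + 47, so a_0 = 5
185 = 3·47 + 44, so a_1 = 3
47 = 1·44 + 3, so a_2 = 1
44 = 14·3 + 2, so a_3 = 14
3 = 1·2 + 1, so a_4 = 1
2 = 2·1 + 0, so a_5 = 2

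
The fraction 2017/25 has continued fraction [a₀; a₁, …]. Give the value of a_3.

Repeatedly divide and take the remainder:
2017 ÷ 25 → quotient 80, remainder 17
25 ÷ 17 → quotient 1, remainder 8
17 ÷ 8 → quotient 2, remainder 1
8 ÷ 1 → quotient 8, remainder 0

8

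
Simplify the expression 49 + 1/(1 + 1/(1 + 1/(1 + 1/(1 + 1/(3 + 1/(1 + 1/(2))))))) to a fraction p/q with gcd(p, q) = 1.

Start with 2.
1 + 1/(2/1) = 1 + 1/2 = 3/2
3 + 1/(3/2) = 3 + 2/3 = 11/3
1 + 1/(11/3) = 1 + 3/11 = 14/11
1 + 1/(14/11) = 1 + 11/14 = 25/14
1 + 1/(25/14) = 1 + 14/25 = 39/25
1 + 1/(39/25) = 1 + 25/39 = 64/39
49 + 1/(64/39) = 49 + 39/64 = 3175/64

3175/64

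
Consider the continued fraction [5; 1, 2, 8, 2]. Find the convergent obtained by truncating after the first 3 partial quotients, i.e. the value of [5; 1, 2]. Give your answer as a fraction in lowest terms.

Compute successive convergents:
a_0 = 5: 5/1
a_1 = 1: 6/1
a_2 = 2: 17/3

17/3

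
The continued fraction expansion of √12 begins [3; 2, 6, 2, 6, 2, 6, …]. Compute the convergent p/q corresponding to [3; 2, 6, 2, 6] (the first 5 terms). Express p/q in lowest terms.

627/181

Start with 6.
2 + 1/(6/1) = 2 + 1/6 = 13/6
6 + 1/(13/6) = 6 + 6/13 = 84/13
2 + 1/(84/13) = 2 + 13/84 = 181/84
3 + 1/(181/84) = 3 + 84/181 = 627/181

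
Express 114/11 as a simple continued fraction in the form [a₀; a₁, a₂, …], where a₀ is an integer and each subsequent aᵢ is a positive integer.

[10; 2, 1, 3]

Apply division with remainder until the remainder is 0:
114 ÷ 11 → quotient 10, remainder 4
11 ÷ 4 → quotient 2, remainder 3
4 ÷ 3 → quotient 1, remainder 1
3 ÷ 1 → quotient 3, remainder 0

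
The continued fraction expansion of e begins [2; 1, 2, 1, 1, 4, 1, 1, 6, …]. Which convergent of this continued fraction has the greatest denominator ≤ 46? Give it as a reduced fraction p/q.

106/39

a_0 = 2: 2/1  (≤ bound)
a_1 = 1: 3/1  (≤ bound)
a_2 = 2: 8/3  (≤ bound)
a_3 = 1: 11/4  (≤ bound)
a_4 = 1: 19/7  (≤ bound)
a_5 = 4: 87/32  (≤ bound)
a_6 = 1: 106/39  (≤ bound)
a_7 = 1: 193/71  (> 46, stop)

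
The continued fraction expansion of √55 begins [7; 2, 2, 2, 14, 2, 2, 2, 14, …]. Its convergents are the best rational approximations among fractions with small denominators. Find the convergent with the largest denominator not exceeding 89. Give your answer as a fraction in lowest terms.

89/12

a_0 = 7: 7/1  (≤ bound)
a_1 = 2: 15/2  (≤ bound)
a_2 = 2: 37/5  (≤ bound)
a_3 = 2: 89/12  (≤ bound)
a_4 = 14: 1283/173  (> 89, stop)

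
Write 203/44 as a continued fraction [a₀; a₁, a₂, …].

[4; 1, 1, 1, 1, 2, 3]

203 = 4·44 + 27, so a_0 = 4
44 = 1·27 + 17, so a_1 = 1
27 = 1·17 + 10, so a_2 = 1
17 = 1·10 + 7, so a_3 = 1
10 = 1·7 + 3, so a_4 = 1
7 = 2·3 + 1, so a_5 = 2
3 = 3·1 + 0, so a_6 = 3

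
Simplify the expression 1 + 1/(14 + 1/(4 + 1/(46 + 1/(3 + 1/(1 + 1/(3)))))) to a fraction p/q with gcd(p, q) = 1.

Start with 3.
1 + 1/(3/1) = 1 + 1/3 = 4/3
3 + 1/(4/3) = 3 + 3/4 = 15/4
46 + 1/(15/4) = 46 + 4/15 = 694/15
4 + 1/(694/15) = 4 + 15/694 = 2791/694
14 + 1/(2791/694) = 14 + 694/2791 = 39768/2791
1 + 1/(39768/2791) = 1 + 2791/39768 = 42559/39768

42559/39768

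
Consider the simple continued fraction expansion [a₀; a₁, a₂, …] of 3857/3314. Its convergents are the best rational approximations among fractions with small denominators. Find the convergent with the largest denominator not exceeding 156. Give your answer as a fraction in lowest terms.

71/61

a_0 = 1: 1/1  (≤ bound)
a_1 = 6: 7/6  (≤ bound)
a_2 = 9: 64/55  (≤ bound)
a_3 = 1: 71/61  (≤ bound)
a_4 = 2: 206/177  (> 156, stop)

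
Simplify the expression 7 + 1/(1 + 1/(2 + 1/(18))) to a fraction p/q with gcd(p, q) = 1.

Start with 18.
2 + 1/(18/1) = 2 + 1/18 = 37/18
1 + 1/(37/18) = 1 + 18/37 = 55/37
7 + 1/(55/37) = 7 + 37/55 = 422/55

422/55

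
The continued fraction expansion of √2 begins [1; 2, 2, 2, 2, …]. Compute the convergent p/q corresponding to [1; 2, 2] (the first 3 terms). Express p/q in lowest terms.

7/5

a_0 = 1: 1/1
a_1 = 2: 3/2
a_2 = 2: 7/5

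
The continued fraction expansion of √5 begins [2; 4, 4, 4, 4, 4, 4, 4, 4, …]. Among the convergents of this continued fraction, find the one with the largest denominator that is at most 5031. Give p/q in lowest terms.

2889/1292

a_0 = 2: 2/1  (≤ bound)
a_1 = 4: 9/4  (≤ bound)
a_2 = 4: 38/17  (≤ bound)
a_3 = 4: 161/72  (≤ bound)
a_4 = 4: 682/305  (≤ bound)
a_5 = 4: 2889/1292  (≤ bound)
a_6 = 4: 12238/5473  (> 5031, stop)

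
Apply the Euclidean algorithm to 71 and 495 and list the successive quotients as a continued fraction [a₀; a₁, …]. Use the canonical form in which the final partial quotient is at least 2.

[0; 6, 1, 34, 2]

Repeatedly divide and take the remainder:
⌊71/495⌋ = 0, remainder 71
⌊495/71⌋ = 6, remainder 69
⌊71/69⌋ = 1, remainder 2
⌊69/2⌋ = 34, remainder 1
⌊2/1⌋ = 2, remainder 0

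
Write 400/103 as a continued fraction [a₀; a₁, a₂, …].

Run the Euclidean algorithm, recording each quotient:
⌊400/103⌋ = 3, remainder 91
⌊103/91⌋ = 1, remainder 12
⌊91/12⌋ = 7, remainder 7
⌊12/7⌋ = 1, remainder 5
⌊7/5⌋ = 1, remainder 2
⌊5/2⌋ = 2, remainder 1
⌊2/1⌋ = 2, remainder 0

[3; 1, 7, 1, 1, 2, 2]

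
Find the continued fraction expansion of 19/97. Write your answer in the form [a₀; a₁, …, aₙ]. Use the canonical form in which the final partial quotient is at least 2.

[0; 5, 9, 2]

19 = 0·97 + 19, so a_0 = 0
97 = 5·19 + 2, so a_1 = 5
19 = 9·2 + 1, so a_2 = 9
2 = 2·1 + 0, so a_3 = 2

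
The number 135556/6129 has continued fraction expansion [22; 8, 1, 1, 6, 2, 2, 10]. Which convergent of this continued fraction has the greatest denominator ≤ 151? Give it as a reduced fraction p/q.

2455/111

a_0 = 22: 22/1  (≤ bound)
a_1 = 8: 177/8  (≤ bound)
a_2 = 1: 199/9  (≤ bound)
a_3 = 1: 376/17  (≤ bound)
a_4 = 6: 2455/111  (≤ bound)
a_5 = 2: 5286/239  (> 151, stop)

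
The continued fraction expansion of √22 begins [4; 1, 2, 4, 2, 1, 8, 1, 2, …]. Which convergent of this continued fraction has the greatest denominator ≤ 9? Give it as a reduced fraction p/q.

14/3

a_0 = 4: 4/1  (≤ bound)
a_1 = 1: 5/1  (≤ bound)
a_2 = 2: 14/3  (≤ bound)
a_3 = 4: 61/13  (> 9, stop)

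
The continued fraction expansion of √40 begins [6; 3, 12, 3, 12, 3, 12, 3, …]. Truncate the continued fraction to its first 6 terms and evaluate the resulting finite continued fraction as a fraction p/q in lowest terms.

Build up convergents one term at a time:
a_0 = 6: 6/1
a_1 = 3: 19/3
a_2 = 12: 234/37
a_3 = 3: 721/114
a_4 = 12: 8886/1405
a_5 = 3: 27379/4329

27379/4329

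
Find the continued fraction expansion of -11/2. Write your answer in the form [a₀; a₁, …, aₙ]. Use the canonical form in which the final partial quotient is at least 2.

[-6; 2]

-11 = -6·2 + 1, so a_0 = -6
2 = 2·1 + 0, so a_1 = 2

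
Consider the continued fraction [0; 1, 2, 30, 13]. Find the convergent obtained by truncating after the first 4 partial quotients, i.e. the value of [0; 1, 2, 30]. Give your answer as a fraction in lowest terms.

Start with 30.
2 + 1/(30/1) = 2 + 1/30 = 61/30
1 + 1/(61/30) = 1 + 30/61 = 91/61
0 + 1/(91/61) = 0 + 61/91 = 61/91

61/91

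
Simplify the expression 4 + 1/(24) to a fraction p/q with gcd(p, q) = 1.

a_0 = 4: 4/1
a_1 = 24: 97/24

97/24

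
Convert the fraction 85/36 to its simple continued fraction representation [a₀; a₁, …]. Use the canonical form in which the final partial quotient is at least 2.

Apply division with remainder until the remainder is 0:
85 = 2·36 + 13, so a_0 = 2
36 = 2·13 + 10, so a_1 = 2
13 = 1·10 + 3, so a_2 = 1
10 = 3·3 + 1, so a_3 = 3
3 = 3·1 + 0, so a_4 = 3

[2; 2, 1, 3, 3]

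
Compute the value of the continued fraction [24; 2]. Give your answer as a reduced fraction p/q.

a_0 = 24: 24/1
a_1 = 2: 49/2

49/2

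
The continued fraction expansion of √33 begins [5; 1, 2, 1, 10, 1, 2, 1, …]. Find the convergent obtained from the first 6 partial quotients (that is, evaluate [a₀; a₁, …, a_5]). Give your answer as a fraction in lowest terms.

270/47

Starting at the tail and folding back:
Start with 1.
10 + 1/(1/1) = 10 + 1/1 = 11/1
1 + 1/(11/1) = 1 + 1/11 = 12/11
2 + 1/(12/11) = 2 + 11/12 = 35/12
1 + 1/(35/12) = 1 + 12/35 = 47/35
5 + 1/(47/35) = 5 + 35/47 = 270/47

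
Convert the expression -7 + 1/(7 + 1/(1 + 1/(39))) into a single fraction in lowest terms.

Compute successive convergents:
a_0 = -7: -7/1
a_1 = 7: -48/7
a_2 = 1: -55/8
a_3 = 39: -2193/319

-2193/319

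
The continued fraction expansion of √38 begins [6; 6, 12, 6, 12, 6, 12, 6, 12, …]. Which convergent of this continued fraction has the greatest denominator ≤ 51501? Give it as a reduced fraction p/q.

a_0 = 6: 6/1  (≤ bound)
a_1 = 6: 37/6  (≤ bound)
a_2 = 12: 450/73  (≤ bound)
a_3 = 6: 2737/444  (≤ bound)
a_4 = 12: 33294/5401  (≤ bound)
a_5 = 6: 202501/32850  (≤ bound)
a_6 = 12: 2463306/399601  (> 51501, stop)

202501/32850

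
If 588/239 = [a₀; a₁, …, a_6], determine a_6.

588 ÷ 239 → quotient 2, remainder 110
239 ÷ 110 → quotient 2, remainder 19
110 ÷ 19 → quotient 5, remainder 15
19 ÷ 15 → quotient 1, remainder 4
15 ÷ 4 → quotient 3, remainder 3
4 ÷ 3 → quotient 1, remainder 1
3 ÷ 1 → quotient 3, remainder 0

3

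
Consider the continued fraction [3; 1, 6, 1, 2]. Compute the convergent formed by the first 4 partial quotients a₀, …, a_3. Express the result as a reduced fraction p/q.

31/8

Start with 1.
6 + 1/(1/1) = 6 + 1/1 = 7/1
1 + 1/(7/1) = 1 + 1/7 = 8/7
3 + 1/(8/7) = 3 + 7/8 = 31/8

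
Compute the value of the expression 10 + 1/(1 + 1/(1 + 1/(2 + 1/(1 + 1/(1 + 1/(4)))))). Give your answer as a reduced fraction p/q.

582/55

Starting at the tail and folding back:
Start with 4.
1 + 1/(4/1) = 1 + 1/4 = 5/4
1 + 1/(5/4) = 1 + 4/5 = 9/5
2 + 1/(9/5) = 2 + 5/9 = 23/9
1 + 1/(23/9) = 1 + 9/23 = 32/23
1 + 1/(32/23) = 1 + 23/32 = 55/32
10 + 1/(55/32) = 10 + 32/55 = 582/55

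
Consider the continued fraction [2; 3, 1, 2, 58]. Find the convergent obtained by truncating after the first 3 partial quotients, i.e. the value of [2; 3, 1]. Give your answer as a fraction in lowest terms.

Build up convergents one term at a time:
a_0 = 2: 2/1
a_1 = 3: 7/3
a_2 = 1: 9/4

9/4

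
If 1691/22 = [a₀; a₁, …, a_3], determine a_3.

3

⌊1691/22⌋ = 76, remainder 19
⌊22/19⌋ = 1, remainder 3
⌊19/3⌋ = 6, remainder 1
⌊3/1⌋ = 3, remainder 0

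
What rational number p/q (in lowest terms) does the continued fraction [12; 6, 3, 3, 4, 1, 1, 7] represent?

Collapse the nested fraction from the inside out:
Start with 7.
1 + 1/(7/1) = 1 + 1/7 = 8/7
1 + 1/(8/7) = 1 + 7/8 = 15/8
4 + 1/(15/8) = 4 + 8/15 = 68/15
3 + 1/(68/15) = 3 + 15/68 = 219/68
3 + 1/(219/68) = 3 + 68/219 = 725/219
6 + 1/(725/219) = 6 + 219/725 = 4569/725
12 + 1/(4569/725) = 12 + 725/4569 = 55553/4569

55553/4569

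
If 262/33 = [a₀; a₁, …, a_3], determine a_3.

2

262 = 7·33 + 31, so a_0 = 7
33 = 1·31 + 2, so a_1 = 1
31 = 15·2 + 1, so a_2 = 15
2 = 2·1 + 0, so a_3 = 2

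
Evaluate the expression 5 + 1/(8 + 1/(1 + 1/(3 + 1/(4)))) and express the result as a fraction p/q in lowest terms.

762/149

a_0 = 5: 5/1
a_1 = 8: 41/8
a_2 = 1: 46/9
a_3 = 3: 179/35
a_4 = 4: 762/149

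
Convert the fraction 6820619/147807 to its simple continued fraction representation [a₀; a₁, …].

Repeatedly divide and take the remainder:
6820619 ÷ 147807 → quotient 46, remainder 21497
147807 ÷ 21497 → quotient 6, remainder 18825
21497 ÷ 18825 → quotient 1, remainder 2672
18825 ÷ 2672 → quotient 7, remainder 121
2672 ÷ 121 → quotient 22, remainder 10
121 ÷ 10 → quotient 12, remainder 1
10 ÷ 1 → quotient 10, remainder 0

[46; 6, 1, 7, 22, 12, 10]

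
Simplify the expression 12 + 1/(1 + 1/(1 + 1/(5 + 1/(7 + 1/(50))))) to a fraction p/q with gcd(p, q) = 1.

Compute successive convergents:
a_0 = 12: 12/1
a_1 = 1: 13/1
a_2 = 1: 25/2
a_3 = 5: 138/11
a_4 = 7: 991/79
a_5 = 50: 49688/3961

49688/3961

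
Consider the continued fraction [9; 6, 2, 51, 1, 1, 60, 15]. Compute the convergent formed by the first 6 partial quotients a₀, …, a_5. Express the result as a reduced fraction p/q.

12367/1351

Start with 1.
1 + 1/(1/1) = 1 + 1/1 = 2/1
51 + 1/(2/1) = 51 + 1/2 = 103/2
2 + 1/(103/2) = 2 + 2/103 = 208/103
6 + 1/(208/103) = 6 + 103/208 = 1351/208
9 + 1/(1351/208) = 9 + 208/1351 = 12367/1351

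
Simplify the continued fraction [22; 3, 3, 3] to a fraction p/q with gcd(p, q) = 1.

736/33

Start with 3.
3 + 1/(3/1) = 3 + 1/3 = 10/3
3 + 1/(10/3) = 3 + 3/10 = 33/10
22 + 1/(33/10) = 22 + 10/33 = 736/33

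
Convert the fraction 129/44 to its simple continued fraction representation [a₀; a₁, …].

[2; 1, 13, 1, 2]

129 = 2·44 + 41, so a_0 = 2
44 = 1·41 + 3, so a_1 = 1
41 = 13·3 + 2, so a_2 = 13
3 = 1·2 + 1, so a_3 = 1
2 = 2·1 + 0, so a_4 = 2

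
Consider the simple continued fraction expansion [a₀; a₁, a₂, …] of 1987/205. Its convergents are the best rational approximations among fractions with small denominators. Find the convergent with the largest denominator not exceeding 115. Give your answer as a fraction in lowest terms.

a_0 = 9: 9/1  (≤ bound)
a_1 = 1: 10/1  (≤ bound)
a_2 = 2: 29/3  (≤ bound)
a_3 = 3: 97/10  (≤ bound)
a_4 = 1: 126/13  (≤ bound)
a_5 = 15: 1987/205  (> 115, stop)

126/13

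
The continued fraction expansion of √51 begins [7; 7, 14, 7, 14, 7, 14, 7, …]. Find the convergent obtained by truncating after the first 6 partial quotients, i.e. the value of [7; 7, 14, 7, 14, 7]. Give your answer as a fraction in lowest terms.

499850/69993

Collapse the nested fraction from the inside out:
Start with 7.
14 + 1/(7/1) = 14 + 1/7 = 99/7
7 + 1/(99/7) = 7 + 7/99 = 700/99
14 + 1/(700/99) = 14 + 99/700 = 9899/700
7 + 1/(9899/700) = 7 + 700/9899 = 69993/9899
7 + 1/(69993/9899) = 7 + 9899/69993 = 499850/69993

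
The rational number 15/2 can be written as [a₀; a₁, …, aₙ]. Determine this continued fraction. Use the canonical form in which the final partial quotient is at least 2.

[7; 2]

15 ÷ 2 → quotient 7, remainder 1
2 ÷ 1 → quotient 2, remainder 0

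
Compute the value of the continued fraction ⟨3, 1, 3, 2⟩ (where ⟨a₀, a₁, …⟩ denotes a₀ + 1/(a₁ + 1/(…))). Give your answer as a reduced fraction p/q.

34/9

Collapse the nested fraction from the inside out:
Start with 2.
3 + 1/(2/1) = 3 + 1/2 = 7/2
1 + 1/(7/2) = 1 + 2/7 = 9/7
3 + 1/(9/7) = 3 + 7/9 = 34/9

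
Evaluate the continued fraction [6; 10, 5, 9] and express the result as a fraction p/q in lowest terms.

2860/469

Work from the innermost term outward:
Start with 9.
5 + 1/(9/1) = 5 + 1/9 = 46/9
10 + 1/(46/9) = 10 + 9/46 = 469/46
6 + 1/(469/46) = 6 + 46/469 = 2860/469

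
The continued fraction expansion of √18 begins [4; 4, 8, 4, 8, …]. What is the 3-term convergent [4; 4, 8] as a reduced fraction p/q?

140/33

Start with 8.
4 + 1/(8/1) = 4 + 1/8 = 33/8
4 + 1/(33/8) = 4 + 8/33 = 140/33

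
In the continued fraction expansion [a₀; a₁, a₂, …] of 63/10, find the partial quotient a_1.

⌊63/10⌋ = 6, remainder 3
⌊10/3⌋ = 3, remainder 1

3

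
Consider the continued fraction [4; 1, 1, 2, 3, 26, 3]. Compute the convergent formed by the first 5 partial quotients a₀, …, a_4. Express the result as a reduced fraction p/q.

78/17

a_0 = 4: 4/1
a_1 = 1: 5/1
a_2 = 1: 9/2
a_3 = 2: 23/5
a_4 = 3: 78/17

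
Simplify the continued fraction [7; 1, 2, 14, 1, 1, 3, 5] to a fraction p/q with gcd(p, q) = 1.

Collapse the nested fraction from the inside out:
Start with 5.
3 + 1/(5/1) = 3 + 1/5 = 16/5
1 + 1/(16/5) = 1 + 5/16 = 21/16
1 + 1/(21/16) = 1 + 16/21 = 37/21
14 + 1/(37/21) = 14 + 21/37 = 539/37
2 + 1/(539/37) = 2 + 37/539 = 1115/539
1 + 1/(1115/539) = 1 + 539/1115 = 1654/1115
7 + 1/(1654/1115) = 7 + 1115/1654 = 12693/1654

12693/1654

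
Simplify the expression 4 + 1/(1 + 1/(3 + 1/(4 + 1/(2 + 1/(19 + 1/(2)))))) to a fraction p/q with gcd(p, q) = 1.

Build up convergents one term at a time:
a_0 = 4: 4/1
a_1 = 1: 5/1
a_2 = 3: 19/4
a_3 = 4: 81/17
a_4 = 2: 181/38
a_5 = 19: 3520/739
a_6 = 2: 7221/1516

7221/1516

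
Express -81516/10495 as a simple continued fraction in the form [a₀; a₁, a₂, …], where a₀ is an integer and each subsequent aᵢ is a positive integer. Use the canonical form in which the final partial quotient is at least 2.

[-8; 4, 3, 2, 1, 1, 47, 3]

Run the Euclidean algorithm, recording each quotient:
⌊-81516/10495⌋ = -8, remainder 2444
⌊10495/2444⌋ = 4, remainder 719
⌊2444/719⌋ = 3, remainder 287
⌊719/287⌋ = 2, remainder 145
⌊287/145⌋ = 1, remainder 142
⌊145/142⌋ = 1, remainder 3
⌊142/3⌋ = 47, remainder 1
⌊3/1⌋ = 3, remainder 0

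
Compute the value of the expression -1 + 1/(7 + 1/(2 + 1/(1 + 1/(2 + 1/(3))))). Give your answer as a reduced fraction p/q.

Work from the innermost term outward:
Start with 3.
2 + 1/(3/1) = 2 + 1/3 = 7/3
1 + 1/(7/3) = 1 + 3/7 = 10/7
2 + 1/(10/7) = 2 + 7/10 = 27/10
7 + 1/(27/10) = 7 + 10/27 = 199/27
-1 + 1/(199/27) = -1 + 27/199 = -172/199

-172/199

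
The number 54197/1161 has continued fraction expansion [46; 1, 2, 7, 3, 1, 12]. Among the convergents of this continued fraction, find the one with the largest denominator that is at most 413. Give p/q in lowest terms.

4248/91

a_0 = 46: 46/1  (≤ bound)
a_1 = 1: 47/1  (≤ bound)
a_2 = 2: 140/3  (≤ bound)
a_3 = 7: 1027/22  (≤ bound)
a_4 = 3: 3221/69  (≤ bound)
a_5 = 1: 4248/91  (≤ bound)
a_6 = 12: 54197/1161  (> 413, stop)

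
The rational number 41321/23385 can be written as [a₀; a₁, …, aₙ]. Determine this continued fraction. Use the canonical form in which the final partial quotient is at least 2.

⌊41321/23385⌋ = 1, remainder 17936
⌊23385/17936⌋ = 1, remainder 5449
⌊17936/5449⌋ = 3, remainder 1589
⌊5449/1589⌋ = 3, remainder 682
⌊1589/682⌋ = 2, remainder 225
⌊682/225⌋ = 3, remainder 7
⌊225/7⌋ = 32, remainder 1
⌊7/1⌋ = 7, remainder 0

[1; 1, 3, 3, 2, 3, 32, 7]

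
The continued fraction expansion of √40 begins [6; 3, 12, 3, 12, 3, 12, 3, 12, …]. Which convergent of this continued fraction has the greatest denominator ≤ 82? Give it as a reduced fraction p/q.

234/37

a_0 = 6: 6/1  (≤ bound)
a_1 = 3: 19/3  (≤ bound)
a_2 = 12: 234/37  (≤ bound)
a_3 = 3: 721/114  (> 82, stop)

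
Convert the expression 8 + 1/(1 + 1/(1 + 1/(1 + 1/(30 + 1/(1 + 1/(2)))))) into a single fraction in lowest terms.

a_0 = 8: 8/1
a_1 = 1: 9/1
a_2 = 1: 17/2
a_3 = 1: 26/3
a_4 = 30: 797/92
a_5 = 1: 823/95
a_6 = 2: 2443/282

2443/282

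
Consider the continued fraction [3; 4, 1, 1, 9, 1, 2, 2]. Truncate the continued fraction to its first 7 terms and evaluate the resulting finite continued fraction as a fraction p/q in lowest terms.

889/276

a_0 = 3: 3/1
a_1 = 4: 13/4
a_2 = 1: 16/5
a_3 = 1: 29/9
a_4 = 9: 277/86
a_5 = 1: 306/95
a_6 = 2: 889/276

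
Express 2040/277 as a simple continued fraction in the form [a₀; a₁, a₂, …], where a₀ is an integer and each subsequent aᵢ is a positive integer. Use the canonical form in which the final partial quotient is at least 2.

2040 ÷ 277 → quotient 7, remainder 101
277 ÷ 101 → quotient 2, remainder 75
101 ÷ 75 → quotient 1, remainder 26
75 ÷ 26 → quotient 2, remainder 23
26 ÷ 23 → quotient 1, remainder 3
23 ÷ 3 → quotient 7, remainder 2
3 ÷ 2 → quotient 1, remainder 1
2 ÷ 1 → quotient 2, remainder 0

[7; 2, 1, 2, 1, 7, 1, 2]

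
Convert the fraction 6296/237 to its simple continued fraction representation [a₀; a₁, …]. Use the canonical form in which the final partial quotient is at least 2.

Apply division with remainder until the remainder is 0:
6296 ÷ 237 → quotient 26, remainder 134
237 ÷ 134 → quotient 1, remainder 103
134 ÷ 103 → quotient 1, remainder 31
103 ÷ 31 → quotient 3, remainder 10
31 ÷ 10 → quotient 3, remainder 1
10 ÷ 1 → quotient 10, remainder 0

[26; 1, 1, 3, 3, 10]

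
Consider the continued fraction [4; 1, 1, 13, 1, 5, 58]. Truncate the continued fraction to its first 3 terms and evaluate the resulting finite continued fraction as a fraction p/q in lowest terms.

9/2

a_0 = 4: 4/1
a_1 = 1: 5/1
a_2 = 1: 9/2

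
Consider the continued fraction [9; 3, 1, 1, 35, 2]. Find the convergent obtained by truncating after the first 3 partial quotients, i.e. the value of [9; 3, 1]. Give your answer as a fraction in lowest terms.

37/4

Use the convergent recurrence hₖ = aₖ·hₖ₋₁ + hₖ₋₂ (and likewise for the denominators kₖ):
a_0 = 9: 9/1
a_1 = 3: 28/3
a_2 = 1: 37/4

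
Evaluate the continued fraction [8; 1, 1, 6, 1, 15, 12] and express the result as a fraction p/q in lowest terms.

24500/2871

Collapse the nested fraction from the inside out:
Start with 12.
15 + 1/(12/1) = 15 + 1/12 = 181/12
1 + 1/(181/12) = 1 + 12/181 = 193/181
6 + 1/(193/181) = 6 + 181/193 = 1339/193
1 + 1/(1339/193) = 1 + 193/1339 = 1532/1339
1 + 1/(1532/1339) = 1 + 1339/1532 = 2871/1532
8 + 1/(2871/1532) = 8 + 1532/2871 = 24500/2871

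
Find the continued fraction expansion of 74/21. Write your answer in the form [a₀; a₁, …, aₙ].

[3; 1, 1, 10]

74 ÷ 21 → quotient 3, remainder 11
21 ÷ 11 → quotient 1, remainder 10
11 ÷ 10 → quotient 1, remainder 1
10 ÷ 1 → quotient 10, remainder 0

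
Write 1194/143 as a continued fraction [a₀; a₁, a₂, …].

[8; 2, 1, 6, 7]

Run the Euclidean algorithm, recording each quotient:
1194 ÷ 143 → quotient 8, remainder 50
143 ÷ 50 → quotient 2, remainder 43
50 ÷ 43 → quotient 1, remainder 7
43 ÷ 7 → quotient 6, remainder 1
7 ÷ 1 → quotient 7, remainder 0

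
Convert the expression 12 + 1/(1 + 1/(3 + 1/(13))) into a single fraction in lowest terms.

676/53

a_0 = 12: 12/1
a_1 = 1: 13/1
a_2 = 3: 51/4
a_3 = 13: 676/53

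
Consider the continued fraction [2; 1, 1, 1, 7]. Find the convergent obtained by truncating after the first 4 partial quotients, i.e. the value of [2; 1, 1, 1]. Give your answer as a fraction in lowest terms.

Collapse the nested fraction from the inside out:
Start with 1.
1 + 1/(1/1) = 1 + 1/1 = 2/1
1 + 1/(2/1) = 1 + 1/2 = 3/2
2 + 1/(3/2) = 2 + 2/3 = 8/3

8/3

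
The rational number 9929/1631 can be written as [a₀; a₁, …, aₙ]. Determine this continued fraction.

[6; 11, 2, 2, 6, 1, 3]

9929 ÷ 1631 → quotient 6, remainder 143
1631 ÷ 143 → quotient 11, remainder 58
143 ÷ 58 → quotient 2, remainder 27
58 ÷ 27 → quotient 2, remainder 4
27 ÷ 4 → quotient 6, remainder 3
4 ÷ 3 → quotient 1, remainder 1
3 ÷ 1 → quotient 3, remainder 0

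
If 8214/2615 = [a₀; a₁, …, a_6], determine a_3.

Run the Euclidean algorithm, recording each quotient:
⌊8214/2615⌋ = 3, remainder 369
⌊2615/369⌋ = 7, remainder 32
⌊369/32⌋ = 11, remainder 17
⌊32/17⌋ = 1, remainder 15

1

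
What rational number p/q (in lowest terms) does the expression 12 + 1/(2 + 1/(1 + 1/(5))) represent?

210/17

Start with 5.
1 + 1/(5/1) = 1 + 1/5 = 6/5
2 + 1/(6/5) = 2 + 5/6 = 17/6
12 + 1/(17/6) = 12 + 6/17 = 210/17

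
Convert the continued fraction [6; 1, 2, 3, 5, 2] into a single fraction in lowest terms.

Use the convergent recurrence hₖ = aₖ·hₖ₋₁ + hₖ₋₂ (and likewise for the denominators kₖ):
a_0 = 6: 6/1
a_1 = 1: 7/1
a_2 = 2: 20/3
a_3 = 3: 67/10
a_4 = 5: 355/53
a_5 = 2: 777/116

777/116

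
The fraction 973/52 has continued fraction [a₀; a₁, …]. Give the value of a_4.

7

Repeatedly divide and take the remainder:
973 ÷ 52 → quotient 18, remainder 37
52 ÷ 37 → quotient 1, remainder 15
37 ÷ 15 → quotient 2, remainder 7
15 ÷ 7 → quotient 2, remainder 1
7 ÷ 1 → quotient 7, remainder 0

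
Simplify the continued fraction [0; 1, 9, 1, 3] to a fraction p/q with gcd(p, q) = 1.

Build up convergents one term at a time:
a_0 = 0: 0/1
a_1 = 1: 1/1
a_2 = 9: 9/10
a_3 = 1: 10/11
a_4 = 3: 39/43

39/43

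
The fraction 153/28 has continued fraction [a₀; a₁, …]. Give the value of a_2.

6

153 = 5·28 + 13, so a_0 = 5
28 = 2·13 + 2, so a_1 = 2
13 = 6·2 + 1, so a_2 = 6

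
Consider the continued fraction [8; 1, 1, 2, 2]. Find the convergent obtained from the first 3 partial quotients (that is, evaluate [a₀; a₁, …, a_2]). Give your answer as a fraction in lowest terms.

17/2

a_0 = 8: 8/1
a_1 = 1: 9/1
a_2 = 1: 17/2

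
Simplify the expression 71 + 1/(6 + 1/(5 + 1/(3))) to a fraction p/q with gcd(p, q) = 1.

7045/99

Starting at the tail and folding back:
Start with 3.
5 + 1/(3/1) = 5 + 1/3 = 16/3
6 + 1/(16/3) = 6 + 3/16 = 99/16
71 + 1/(99/16) = 71 + 16/99 = 7045/99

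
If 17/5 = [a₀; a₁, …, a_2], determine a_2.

2

Repeatedly divide and take the remainder:
17 ÷ 5 → quotient 3, remainder 2
5 ÷ 2 → quotient 2, remainder 1
2 ÷ 1 → quotient 2, remainder 0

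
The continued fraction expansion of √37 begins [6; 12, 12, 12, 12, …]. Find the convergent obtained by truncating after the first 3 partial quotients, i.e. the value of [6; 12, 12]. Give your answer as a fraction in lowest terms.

Work from the innermost term outward:
Start with 12.
12 + 1/(12/1) = 12 + 1/12 = 145/12
6 + 1/(145/12) = 6 + 12/145 = 882/145

882/145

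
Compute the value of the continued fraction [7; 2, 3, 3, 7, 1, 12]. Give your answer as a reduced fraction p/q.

18289/2460

Collapse the nested fraction from the inside out:
Start with 12.
1 + 1/(12/1) = 1 + 1/12 = 13/12
7 + 1/(13/12) = 7 + 12/13 = 103/13
3 + 1/(103/13) = 3 + 13/103 = 322/103
3 + 1/(322/103) = 3 + 103/322 = 1069/322
2 + 1/(1069/322) = 2 + 322/1069 = 2460/1069
7 + 1/(2460/1069) = 7 + 1069/2460 = 18289/2460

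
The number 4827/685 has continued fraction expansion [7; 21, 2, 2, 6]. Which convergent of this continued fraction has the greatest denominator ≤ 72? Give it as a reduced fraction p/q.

303/43

a_0 = 7: 7/1  (≤ bound)
a_1 = 21: 148/21  (≤ bound)
a_2 = 2: 303/43  (≤ bound)
a_3 = 2: 754/107  (> 72, stop)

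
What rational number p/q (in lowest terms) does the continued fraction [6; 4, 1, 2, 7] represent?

Use the convergent recurrence hₖ = aₖ·hₖ₋₁ + hₖ₋₂ (and likewise for the denominators kₖ):
a_0 = 6: 6/1
a_1 = 4: 25/4
a_2 = 1: 31/5
a_3 = 2: 87/14
a_4 = 7: 640/103

640/103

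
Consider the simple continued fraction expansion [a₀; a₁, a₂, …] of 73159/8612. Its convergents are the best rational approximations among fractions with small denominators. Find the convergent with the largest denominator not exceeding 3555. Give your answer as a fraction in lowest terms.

5955/701

List convergents until the denominator exceeds the bound:
a_0 = 8: 8/1  (≤ bound)
a_1 = 2: 17/2  (≤ bound)
a_2 = 49: 841/99  (≤ bound)
a_3 = 1: 858/101  (≤ bound)
a_4 = 1: 1699/200  (≤ bound)
a_5 = 3: 5955/701  (≤ bound)
a_6 = 12: 73159/8612  (> 3555, stop)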